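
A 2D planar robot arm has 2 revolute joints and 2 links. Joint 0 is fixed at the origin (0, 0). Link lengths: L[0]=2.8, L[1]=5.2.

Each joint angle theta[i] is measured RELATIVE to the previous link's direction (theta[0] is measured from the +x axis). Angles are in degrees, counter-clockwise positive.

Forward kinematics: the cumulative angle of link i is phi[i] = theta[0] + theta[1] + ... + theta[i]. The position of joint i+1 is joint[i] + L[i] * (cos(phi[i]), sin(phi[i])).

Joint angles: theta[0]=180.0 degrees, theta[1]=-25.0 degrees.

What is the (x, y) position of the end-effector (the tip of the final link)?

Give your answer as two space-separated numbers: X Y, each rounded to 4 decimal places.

Answer: -7.5128 2.1976

Derivation:
joint[0] = (0.0000, 0.0000)  (base)
link 0: phi[0] = 180 = 180 deg
  cos(180 deg) = -1.0000, sin(180 deg) = 0.0000
  joint[1] = (0.0000, 0.0000) + 2.8 * (-1.0000, 0.0000) = (0.0000 + -2.8000, 0.0000 + 0.0000) = (-2.8000, 0.0000)
link 1: phi[1] = 180 + -25 = 155 deg
  cos(155 deg) = -0.9063, sin(155 deg) = 0.4226
  joint[2] = (-2.8000, 0.0000) + 5.2 * (-0.9063, 0.4226) = (-2.8000 + -4.7128, 0.0000 + 2.1976) = (-7.5128, 2.1976)
End effector: (-7.5128, 2.1976)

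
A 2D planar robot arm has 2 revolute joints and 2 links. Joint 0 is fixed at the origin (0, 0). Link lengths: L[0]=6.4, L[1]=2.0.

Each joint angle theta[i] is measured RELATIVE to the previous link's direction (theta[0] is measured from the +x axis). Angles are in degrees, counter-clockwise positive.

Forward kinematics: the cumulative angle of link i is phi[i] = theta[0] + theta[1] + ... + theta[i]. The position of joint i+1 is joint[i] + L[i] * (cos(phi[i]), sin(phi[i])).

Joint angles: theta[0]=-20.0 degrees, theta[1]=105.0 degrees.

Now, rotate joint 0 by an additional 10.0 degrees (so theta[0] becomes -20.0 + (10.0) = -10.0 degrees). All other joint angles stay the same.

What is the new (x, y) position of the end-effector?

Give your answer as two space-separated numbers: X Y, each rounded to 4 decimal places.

joint[0] = (0.0000, 0.0000)  (base)
link 0: phi[0] = -10 = -10 deg
  cos(-10 deg) = 0.9848, sin(-10 deg) = -0.1736
  joint[1] = (0.0000, 0.0000) + 6.4 * (0.9848, -0.1736) = (0.0000 + 6.3028, 0.0000 + -1.1113) = (6.3028, -1.1113)
link 1: phi[1] = -10 + 105 = 95 deg
  cos(95 deg) = -0.0872, sin(95 deg) = 0.9962
  joint[2] = (6.3028, -1.1113) + 2 * (-0.0872, 0.9962) = (6.3028 + -0.1743, -1.1113 + 1.9924) = (6.1285, 0.8810)
End effector: (6.1285, 0.8810)

Answer: 6.1285 0.8810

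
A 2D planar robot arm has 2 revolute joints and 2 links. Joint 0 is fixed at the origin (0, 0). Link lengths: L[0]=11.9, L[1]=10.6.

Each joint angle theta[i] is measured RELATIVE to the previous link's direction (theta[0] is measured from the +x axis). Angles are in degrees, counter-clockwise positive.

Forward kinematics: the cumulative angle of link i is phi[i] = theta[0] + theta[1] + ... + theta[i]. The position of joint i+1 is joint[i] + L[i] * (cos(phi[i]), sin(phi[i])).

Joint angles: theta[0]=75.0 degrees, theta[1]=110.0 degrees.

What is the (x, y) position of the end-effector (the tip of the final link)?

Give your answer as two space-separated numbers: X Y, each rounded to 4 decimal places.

Answer: -7.4797 10.5707

Derivation:
joint[0] = (0.0000, 0.0000)  (base)
link 0: phi[0] = 75 = 75 deg
  cos(75 deg) = 0.2588, sin(75 deg) = 0.9659
  joint[1] = (0.0000, 0.0000) + 11.9 * (0.2588, 0.9659) = (0.0000 + 3.0799, 0.0000 + 11.4945) = (3.0799, 11.4945)
link 1: phi[1] = 75 + 110 = 185 deg
  cos(185 deg) = -0.9962, sin(185 deg) = -0.0872
  joint[2] = (3.0799, 11.4945) + 10.6 * (-0.9962, -0.0872) = (3.0799 + -10.5597, 11.4945 + -0.9239) = (-7.4797, 10.5707)
End effector: (-7.4797, 10.5707)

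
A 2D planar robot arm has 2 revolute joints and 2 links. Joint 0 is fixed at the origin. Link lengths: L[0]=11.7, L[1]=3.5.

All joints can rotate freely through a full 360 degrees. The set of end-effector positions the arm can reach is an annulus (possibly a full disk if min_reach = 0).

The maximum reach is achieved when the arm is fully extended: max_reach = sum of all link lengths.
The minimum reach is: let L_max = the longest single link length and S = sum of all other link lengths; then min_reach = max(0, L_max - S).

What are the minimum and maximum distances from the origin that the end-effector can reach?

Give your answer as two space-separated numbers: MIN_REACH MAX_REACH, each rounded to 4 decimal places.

Answer: 8.2000 15.2000

Derivation:
Link lengths: [11.7, 3.5]
max_reach = 11.7 + 3.5 = 15.2
L_max = max([11.7, 3.5]) = 11.7
S (sum of others) = 15.2 - 11.7 = 3.5
min_reach = max(0, 11.7 - 3.5) = max(0, 8.2) = 8.2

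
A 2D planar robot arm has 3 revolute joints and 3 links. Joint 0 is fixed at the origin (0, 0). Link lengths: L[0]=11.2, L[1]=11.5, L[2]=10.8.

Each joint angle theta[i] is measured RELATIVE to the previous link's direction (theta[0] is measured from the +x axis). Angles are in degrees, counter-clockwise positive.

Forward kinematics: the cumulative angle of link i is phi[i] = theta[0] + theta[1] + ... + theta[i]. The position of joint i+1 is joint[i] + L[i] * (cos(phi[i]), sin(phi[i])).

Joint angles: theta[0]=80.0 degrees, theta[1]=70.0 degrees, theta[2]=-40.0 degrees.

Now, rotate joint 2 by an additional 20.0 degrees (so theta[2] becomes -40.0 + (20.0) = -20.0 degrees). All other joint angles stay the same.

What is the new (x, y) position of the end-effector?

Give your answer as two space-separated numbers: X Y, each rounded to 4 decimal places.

joint[0] = (0.0000, 0.0000)  (base)
link 0: phi[0] = 80 = 80 deg
  cos(80 deg) = 0.1736, sin(80 deg) = 0.9848
  joint[1] = (0.0000, 0.0000) + 11.2 * (0.1736, 0.9848) = (0.0000 + 1.9449, 0.0000 + 11.0298) = (1.9449, 11.0298)
link 1: phi[1] = 80 + 70 = 150 deg
  cos(150 deg) = -0.8660, sin(150 deg) = 0.5000
  joint[2] = (1.9449, 11.0298) + 11.5 * (-0.8660, 0.5000) = (1.9449 + -9.9593, 11.0298 + 5.7500) = (-8.0144, 16.7798)
link 2: phi[2] = 80 + 70 + -20 = 130 deg
  cos(130 deg) = -0.6428, sin(130 deg) = 0.7660
  joint[3] = (-8.0144, 16.7798) + 10.8 * (-0.6428, 0.7660) = (-8.0144 + -6.9421, 16.7798 + 8.2733) = (-14.9565, 25.0531)
End effector: (-14.9565, 25.0531)

Answer: -14.9565 25.0531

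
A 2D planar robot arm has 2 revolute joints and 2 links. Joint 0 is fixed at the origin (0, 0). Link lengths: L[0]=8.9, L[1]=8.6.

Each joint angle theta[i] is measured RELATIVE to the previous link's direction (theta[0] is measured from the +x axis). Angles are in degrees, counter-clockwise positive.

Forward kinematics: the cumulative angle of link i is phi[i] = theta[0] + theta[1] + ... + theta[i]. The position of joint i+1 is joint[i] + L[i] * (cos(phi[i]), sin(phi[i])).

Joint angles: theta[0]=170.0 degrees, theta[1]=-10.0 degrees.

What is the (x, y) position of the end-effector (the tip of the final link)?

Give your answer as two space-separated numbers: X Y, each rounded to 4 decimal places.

Answer: -16.8461 4.4868

Derivation:
joint[0] = (0.0000, 0.0000)  (base)
link 0: phi[0] = 170 = 170 deg
  cos(170 deg) = -0.9848, sin(170 deg) = 0.1736
  joint[1] = (0.0000, 0.0000) + 8.9 * (-0.9848, 0.1736) = (0.0000 + -8.7648, 0.0000 + 1.5455) = (-8.7648, 1.5455)
link 1: phi[1] = 170 + -10 = 160 deg
  cos(160 deg) = -0.9397, sin(160 deg) = 0.3420
  joint[2] = (-8.7648, 1.5455) + 8.6 * (-0.9397, 0.3420) = (-8.7648 + -8.0814, 1.5455 + 2.9414) = (-16.8461, 4.4868)
End effector: (-16.8461, 4.4868)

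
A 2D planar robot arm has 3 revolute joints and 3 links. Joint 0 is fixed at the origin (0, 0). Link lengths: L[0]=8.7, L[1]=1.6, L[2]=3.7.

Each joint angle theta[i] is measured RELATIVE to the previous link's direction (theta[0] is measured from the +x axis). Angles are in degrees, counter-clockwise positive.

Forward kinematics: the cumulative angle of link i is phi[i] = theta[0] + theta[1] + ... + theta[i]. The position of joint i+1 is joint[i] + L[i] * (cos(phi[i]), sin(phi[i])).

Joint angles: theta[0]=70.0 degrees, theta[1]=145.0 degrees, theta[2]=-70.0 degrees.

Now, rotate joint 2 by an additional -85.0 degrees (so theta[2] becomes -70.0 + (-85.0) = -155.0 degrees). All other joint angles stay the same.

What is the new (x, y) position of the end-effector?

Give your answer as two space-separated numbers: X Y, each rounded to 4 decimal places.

joint[0] = (0.0000, 0.0000)  (base)
link 0: phi[0] = 70 = 70 deg
  cos(70 deg) = 0.3420, sin(70 deg) = 0.9397
  joint[1] = (0.0000, 0.0000) + 8.7 * (0.3420, 0.9397) = (0.0000 + 2.9756, 0.0000 + 8.1753) = (2.9756, 8.1753)
link 1: phi[1] = 70 + 145 = 215 deg
  cos(215 deg) = -0.8192, sin(215 deg) = -0.5736
  joint[2] = (2.9756, 8.1753) + 1.6 * (-0.8192, -0.5736) = (2.9756 + -1.3106, 8.1753 + -0.9177) = (1.6649, 7.2576)
link 2: phi[2] = 70 + 145 + -155 = 60 deg
  cos(60 deg) = 0.5000, sin(60 deg) = 0.8660
  joint[3] = (1.6649, 7.2576) + 3.7 * (0.5000, 0.8660) = (1.6649 + 1.8500, 7.2576 + 3.2043) = (3.5149, 10.4619)
End effector: (3.5149, 10.4619)

Answer: 3.5149 10.4619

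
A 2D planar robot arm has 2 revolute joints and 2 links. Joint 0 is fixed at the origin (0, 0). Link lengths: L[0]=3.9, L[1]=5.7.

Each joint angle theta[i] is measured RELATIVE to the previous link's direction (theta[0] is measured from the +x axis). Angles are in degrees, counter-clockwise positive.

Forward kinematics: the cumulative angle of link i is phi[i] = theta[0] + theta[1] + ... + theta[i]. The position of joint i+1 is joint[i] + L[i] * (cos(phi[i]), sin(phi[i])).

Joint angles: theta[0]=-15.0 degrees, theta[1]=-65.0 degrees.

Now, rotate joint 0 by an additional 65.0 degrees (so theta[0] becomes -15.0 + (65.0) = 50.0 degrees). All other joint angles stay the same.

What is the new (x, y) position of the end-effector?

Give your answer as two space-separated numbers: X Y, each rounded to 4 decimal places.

Answer: 8.0126 1.5123

Derivation:
joint[0] = (0.0000, 0.0000)  (base)
link 0: phi[0] = 50 = 50 deg
  cos(50 deg) = 0.6428, sin(50 deg) = 0.7660
  joint[1] = (0.0000, 0.0000) + 3.9 * (0.6428, 0.7660) = (0.0000 + 2.5069, 0.0000 + 2.9876) = (2.5069, 2.9876)
link 1: phi[1] = 50 + -65 = -15 deg
  cos(-15 deg) = 0.9659, sin(-15 deg) = -0.2588
  joint[2] = (2.5069, 2.9876) + 5.7 * (0.9659, -0.2588) = (2.5069 + 5.5058, 2.9876 + -1.4753) = (8.0126, 1.5123)
End effector: (8.0126, 1.5123)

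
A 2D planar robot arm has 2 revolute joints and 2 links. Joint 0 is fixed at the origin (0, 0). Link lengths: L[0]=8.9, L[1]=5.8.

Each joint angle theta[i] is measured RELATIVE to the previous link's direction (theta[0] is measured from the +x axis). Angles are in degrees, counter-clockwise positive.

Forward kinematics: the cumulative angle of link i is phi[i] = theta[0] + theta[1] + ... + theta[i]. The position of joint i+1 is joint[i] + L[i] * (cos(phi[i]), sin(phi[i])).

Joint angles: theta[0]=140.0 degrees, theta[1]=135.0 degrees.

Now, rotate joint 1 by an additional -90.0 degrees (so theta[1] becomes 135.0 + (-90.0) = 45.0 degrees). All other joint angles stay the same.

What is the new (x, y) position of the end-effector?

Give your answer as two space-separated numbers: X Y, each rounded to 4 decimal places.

Answer: -12.5957 5.2153

Derivation:
joint[0] = (0.0000, 0.0000)  (base)
link 0: phi[0] = 140 = 140 deg
  cos(140 deg) = -0.7660, sin(140 deg) = 0.6428
  joint[1] = (0.0000, 0.0000) + 8.9 * (-0.7660, 0.6428) = (0.0000 + -6.8178, 0.0000 + 5.7208) = (-6.8178, 5.7208)
link 1: phi[1] = 140 + 45 = 185 deg
  cos(185 deg) = -0.9962, sin(185 deg) = -0.0872
  joint[2] = (-6.8178, 5.7208) + 5.8 * (-0.9962, -0.0872) = (-6.8178 + -5.7779, 5.7208 + -0.5055) = (-12.5957, 5.2153)
End effector: (-12.5957, 5.2153)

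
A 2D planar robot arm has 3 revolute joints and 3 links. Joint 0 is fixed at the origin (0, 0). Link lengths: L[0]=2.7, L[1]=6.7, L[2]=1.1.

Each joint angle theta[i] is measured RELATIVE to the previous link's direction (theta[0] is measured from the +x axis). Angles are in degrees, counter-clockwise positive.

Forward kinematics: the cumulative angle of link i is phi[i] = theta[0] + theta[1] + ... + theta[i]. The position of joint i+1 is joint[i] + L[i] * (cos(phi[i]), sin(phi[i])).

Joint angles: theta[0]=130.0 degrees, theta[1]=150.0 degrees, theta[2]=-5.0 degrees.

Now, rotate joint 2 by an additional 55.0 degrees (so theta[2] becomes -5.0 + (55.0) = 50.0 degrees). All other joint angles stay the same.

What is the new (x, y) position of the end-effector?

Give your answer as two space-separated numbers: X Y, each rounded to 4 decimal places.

joint[0] = (0.0000, 0.0000)  (base)
link 0: phi[0] = 130 = 130 deg
  cos(130 deg) = -0.6428, sin(130 deg) = 0.7660
  joint[1] = (0.0000, 0.0000) + 2.7 * (-0.6428, 0.7660) = (0.0000 + -1.7355, 0.0000 + 2.0683) = (-1.7355, 2.0683)
link 1: phi[1] = 130 + 150 = 280 deg
  cos(280 deg) = 0.1736, sin(280 deg) = -0.9848
  joint[2] = (-1.7355, 2.0683) + 6.7 * (0.1736, -0.9848) = (-1.7355 + 1.1634, 2.0683 + -6.5982) = (-0.5721, -4.5299)
link 2: phi[2] = 130 + 150 + 50 = 330 deg
  cos(330 deg) = 0.8660, sin(330 deg) = -0.5000
  joint[3] = (-0.5721, -4.5299) + 1.1 * (0.8660, -0.5000) = (-0.5721 + 0.9526, -4.5299 + -0.5500) = (0.3805, -5.0799)
End effector: (0.3805, -5.0799)

Answer: 0.3805 -5.0799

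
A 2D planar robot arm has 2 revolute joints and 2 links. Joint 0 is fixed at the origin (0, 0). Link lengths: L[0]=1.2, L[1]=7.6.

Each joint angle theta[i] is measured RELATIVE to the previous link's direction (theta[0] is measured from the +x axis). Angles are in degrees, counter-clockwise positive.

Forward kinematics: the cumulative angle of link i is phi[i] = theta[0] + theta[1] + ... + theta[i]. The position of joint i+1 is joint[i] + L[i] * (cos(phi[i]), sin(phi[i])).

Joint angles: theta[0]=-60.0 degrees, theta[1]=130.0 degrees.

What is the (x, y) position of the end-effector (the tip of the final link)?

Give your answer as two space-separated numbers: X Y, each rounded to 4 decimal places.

joint[0] = (0.0000, 0.0000)  (base)
link 0: phi[0] = -60 = -60 deg
  cos(-60 deg) = 0.5000, sin(-60 deg) = -0.8660
  joint[1] = (0.0000, 0.0000) + 1.2 * (0.5000, -0.8660) = (0.0000 + 0.6000, 0.0000 + -1.0392) = (0.6000, -1.0392)
link 1: phi[1] = -60 + 130 = 70 deg
  cos(70 deg) = 0.3420, sin(70 deg) = 0.9397
  joint[2] = (0.6000, -1.0392) + 7.6 * (0.3420, 0.9397) = (0.6000 + 2.5994, -1.0392 + 7.1417) = (3.1994, 6.1024)
End effector: (3.1994, 6.1024)

Answer: 3.1994 6.1024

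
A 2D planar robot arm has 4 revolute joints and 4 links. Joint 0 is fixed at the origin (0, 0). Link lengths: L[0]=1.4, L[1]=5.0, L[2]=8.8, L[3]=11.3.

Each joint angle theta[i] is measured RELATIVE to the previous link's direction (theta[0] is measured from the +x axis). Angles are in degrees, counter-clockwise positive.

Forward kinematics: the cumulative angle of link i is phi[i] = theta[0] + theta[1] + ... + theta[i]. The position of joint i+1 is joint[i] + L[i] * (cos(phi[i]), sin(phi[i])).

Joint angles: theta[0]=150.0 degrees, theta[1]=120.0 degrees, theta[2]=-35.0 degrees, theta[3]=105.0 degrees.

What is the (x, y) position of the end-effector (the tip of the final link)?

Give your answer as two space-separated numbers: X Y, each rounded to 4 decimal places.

Answer: 4.3586 -15.3734

Derivation:
joint[0] = (0.0000, 0.0000)  (base)
link 0: phi[0] = 150 = 150 deg
  cos(150 deg) = -0.8660, sin(150 deg) = 0.5000
  joint[1] = (0.0000, 0.0000) + 1.4 * (-0.8660, 0.5000) = (0.0000 + -1.2124, 0.0000 + 0.7000) = (-1.2124, 0.7000)
link 1: phi[1] = 150 + 120 = 270 deg
  cos(270 deg) = -0.0000, sin(270 deg) = -1.0000
  joint[2] = (-1.2124, 0.7000) + 5 * (-0.0000, -1.0000) = (-1.2124 + -0.0000, 0.7000 + -5.0000) = (-1.2124, -4.3000)
link 2: phi[2] = 150 + 120 + -35 = 235 deg
  cos(235 deg) = -0.5736, sin(235 deg) = -0.8192
  joint[3] = (-1.2124, -4.3000) + 8.8 * (-0.5736, -0.8192) = (-1.2124 + -5.0475, -4.3000 + -7.2085) = (-6.2599, -11.5085)
link 3: phi[3] = 150 + 120 + -35 + 105 = 340 deg
  cos(340 deg) = 0.9397, sin(340 deg) = -0.3420
  joint[4] = (-6.2599, -11.5085) + 11.3 * (0.9397, -0.3420) = (-6.2599 + 10.6185, -11.5085 + -3.8648) = (4.3586, -15.3734)
End effector: (4.3586, -15.3734)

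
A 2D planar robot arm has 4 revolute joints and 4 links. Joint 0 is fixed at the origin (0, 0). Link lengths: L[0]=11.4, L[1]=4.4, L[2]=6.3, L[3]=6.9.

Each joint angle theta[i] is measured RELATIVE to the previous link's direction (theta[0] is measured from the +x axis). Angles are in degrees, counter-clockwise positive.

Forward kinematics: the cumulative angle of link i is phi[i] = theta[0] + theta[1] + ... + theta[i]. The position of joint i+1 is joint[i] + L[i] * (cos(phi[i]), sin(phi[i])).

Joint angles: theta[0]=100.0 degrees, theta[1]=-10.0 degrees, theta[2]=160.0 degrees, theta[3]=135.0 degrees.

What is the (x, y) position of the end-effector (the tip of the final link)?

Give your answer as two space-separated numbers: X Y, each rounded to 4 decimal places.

joint[0] = (0.0000, 0.0000)  (base)
link 0: phi[0] = 100 = 100 deg
  cos(100 deg) = -0.1736, sin(100 deg) = 0.9848
  joint[1] = (0.0000, 0.0000) + 11.4 * (-0.1736, 0.9848) = (0.0000 + -1.9796, 0.0000 + 11.2268) = (-1.9796, 11.2268)
link 1: phi[1] = 100 + -10 = 90 deg
  cos(90 deg) = 0.0000, sin(90 deg) = 1.0000
  joint[2] = (-1.9796, 11.2268) + 4.4 * (0.0000, 1.0000) = (-1.9796 + 0.0000, 11.2268 + 4.4000) = (-1.9796, 15.6268)
link 2: phi[2] = 100 + -10 + 160 = 250 deg
  cos(250 deg) = -0.3420, sin(250 deg) = -0.9397
  joint[3] = (-1.9796, 15.6268) + 6.3 * (-0.3420, -0.9397) = (-1.9796 + -2.1547, 15.6268 + -5.9201) = (-4.1343, 9.7067)
link 3: phi[3] = 100 + -10 + 160 + 135 = 385 deg
  cos(385 deg) = 0.9063, sin(385 deg) = 0.4226
  joint[4] = (-4.1343, 9.7067) + 6.9 * (0.9063, 0.4226) = (-4.1343 + 6.2535, 9.7067 + 2.9161) = (2.1192, 12.6228)
End effector: (2.1192, 12.6228)

Answer: 2.1192 12.6228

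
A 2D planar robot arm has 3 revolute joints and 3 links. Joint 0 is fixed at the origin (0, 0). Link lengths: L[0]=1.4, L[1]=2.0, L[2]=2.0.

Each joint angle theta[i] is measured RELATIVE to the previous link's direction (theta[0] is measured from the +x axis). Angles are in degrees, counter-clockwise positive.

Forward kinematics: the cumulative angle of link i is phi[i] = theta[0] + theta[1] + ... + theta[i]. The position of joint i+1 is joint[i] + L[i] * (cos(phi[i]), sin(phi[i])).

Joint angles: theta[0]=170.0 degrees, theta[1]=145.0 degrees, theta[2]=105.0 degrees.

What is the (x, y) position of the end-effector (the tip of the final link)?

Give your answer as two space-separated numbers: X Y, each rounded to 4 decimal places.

joint[0] = (0.0000, 0.0000)  (base)
link 0: phi[0] = 170 = 170 deg
  cos(170 deg) = -0.9848, sin(170 deg) = 0.1736
  joint[1] = (0.0000, 0.0000) + 1.4 * (-0.9848, 0.1736) = (0.0000 + -1.3787, 0.0000 + 0.2431) = (-1.3787, 0.2431)
link 1: phi[1] = 170 + 145 = 315 deg
  cos(315 deg) = 0.7071, sin(315 deg) = -0.7071
  joint[2] = (-1.3787, 0.2431) + 2 * (0.7071, -0.7071) = (-1.3787 + 1.4142, 0.2431 + -1.4142) = (0.0355, -1.1711)
link 2: phi[2] = 170 + 145 + 105 = 420 deg
  cos(420 deg) = 0.5000, sin(420 deg) = 0.8660
  joint[3] = (0.0355, -1.1711) + 2 * (0.5000, 0.8660) = (0.0355 + 1.0000, -1.1711 + 1.7321) = (1.0355, 0.5609)
End effector: (1.0355, 0.5609)

Answer: 1.0355 0.5609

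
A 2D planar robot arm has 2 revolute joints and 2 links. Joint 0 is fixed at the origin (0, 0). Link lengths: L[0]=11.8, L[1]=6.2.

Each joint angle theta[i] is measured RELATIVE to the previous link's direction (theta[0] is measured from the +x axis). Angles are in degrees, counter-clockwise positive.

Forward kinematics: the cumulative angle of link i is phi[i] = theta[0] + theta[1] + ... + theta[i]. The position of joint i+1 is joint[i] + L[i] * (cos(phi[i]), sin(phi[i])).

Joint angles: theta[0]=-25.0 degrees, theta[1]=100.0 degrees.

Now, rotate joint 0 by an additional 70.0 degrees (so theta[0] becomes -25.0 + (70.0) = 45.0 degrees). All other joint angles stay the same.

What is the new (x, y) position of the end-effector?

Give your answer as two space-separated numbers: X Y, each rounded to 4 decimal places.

joint[0] = (0.0000, 0.0000)  (base)
link 0: phi[0] = 45 = 45 deg
  cos(45 deg) = 0.7071, sin(45 deg) = 0.7071
  joint[1] = (0.0000, 0.0000) + 11.8 * (0.7071, 0.7071) = (0.0000 + 8.3439, 0.0000 + 8.3439) = (8.3439, 8.3439)
link 1: phi[1] = 45 + 100 = 145 deg
  cos(145 deg) = -0.8192, sin(145 deg) = 0.5736
  joint[2] = (8.3439, 8.3439) + 6.2 * (-0.8192, 0.5736) = (8.3439 + -5.0787, 8.3439 + 3.5562) = (3.2651, 11.9000)
End effector: (3.2651, 11.9000)

Answer: 3.2651 11.9000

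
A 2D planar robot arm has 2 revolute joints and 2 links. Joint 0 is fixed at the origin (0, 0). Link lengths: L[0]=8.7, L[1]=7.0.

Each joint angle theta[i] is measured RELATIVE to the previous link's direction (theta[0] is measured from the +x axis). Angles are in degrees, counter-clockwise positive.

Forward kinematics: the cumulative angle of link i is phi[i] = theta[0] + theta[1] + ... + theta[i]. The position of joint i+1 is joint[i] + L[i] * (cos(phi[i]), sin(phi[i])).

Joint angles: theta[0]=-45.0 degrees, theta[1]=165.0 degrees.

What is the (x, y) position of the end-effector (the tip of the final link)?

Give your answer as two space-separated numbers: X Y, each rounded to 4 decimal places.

joint[0] = (0.0000, 0.0000)  (base)
link 0: phi[0] = -45 = -45 deg
  cos(-45 deg) = 0.7071, sin(-45 deg) = -0.7071
  joint[1] = (0.0000, 0.0000) + 8.7 * (0.7071, -0.7071) = (0.0000 + 6.1518, 0.0000 + -6.1518) = (6.1518, -6.1518)
link 1: phi[1] = -45 + 165 = 120 deg
  cos(120 deg) = -0.5000, sin(120 deg) = 0.8660
  joint[2] = (6.1518, -6.1518) + 7 * (-0.5000, 0.8660) = (6.1518 + -3.5000, -6.1518 + 6.0622) = (2.6518, -0.0897)
End effector: (2.6518, -0.0897)

Answer: 2.6518 -0.0897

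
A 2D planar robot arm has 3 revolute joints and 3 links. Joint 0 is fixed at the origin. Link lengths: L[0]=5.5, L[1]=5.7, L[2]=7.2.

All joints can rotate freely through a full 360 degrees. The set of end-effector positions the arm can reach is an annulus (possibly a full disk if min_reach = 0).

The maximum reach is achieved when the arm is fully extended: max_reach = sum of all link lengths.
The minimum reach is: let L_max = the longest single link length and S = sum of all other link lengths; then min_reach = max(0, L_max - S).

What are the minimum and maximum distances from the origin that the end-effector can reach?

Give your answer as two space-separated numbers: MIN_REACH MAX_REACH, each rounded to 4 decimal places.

Answer: 0.0000 18.4000

Derivation:
Link lengths: [5.5, 5.7, 7.2]
max_reach = 5.5 + 5.7 + 7.2 = 18.4
L_max = max([5.5, 5.7, 7.2]) = 7.2
S (sum of others) = 18.4 - 7.2 = 11.2
min_reach = max(0, 7.2 - 11.2) = max(0, -4) = 0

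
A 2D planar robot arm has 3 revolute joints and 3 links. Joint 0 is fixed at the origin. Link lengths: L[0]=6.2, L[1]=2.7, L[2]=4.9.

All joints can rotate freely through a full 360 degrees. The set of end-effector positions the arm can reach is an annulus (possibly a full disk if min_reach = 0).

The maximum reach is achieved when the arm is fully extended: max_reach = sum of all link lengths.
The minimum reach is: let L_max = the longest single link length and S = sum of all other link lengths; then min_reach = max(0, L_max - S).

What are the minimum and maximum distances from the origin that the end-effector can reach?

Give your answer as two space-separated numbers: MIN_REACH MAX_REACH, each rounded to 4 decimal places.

Link lengths: [6.2, 2.7, 4.9]
max_reach = 6.2 + 2.7 + 4.9 = 13.8
L_max = max([6.2, 2.7, 4.9]) = 6.2
S (sum of others) = 13.8 - 6.2 = 7.6
min_reach = max(0, 6.2 - 7.6) = max(0, -1.4) = 0

Answer: 0.0000 13.8000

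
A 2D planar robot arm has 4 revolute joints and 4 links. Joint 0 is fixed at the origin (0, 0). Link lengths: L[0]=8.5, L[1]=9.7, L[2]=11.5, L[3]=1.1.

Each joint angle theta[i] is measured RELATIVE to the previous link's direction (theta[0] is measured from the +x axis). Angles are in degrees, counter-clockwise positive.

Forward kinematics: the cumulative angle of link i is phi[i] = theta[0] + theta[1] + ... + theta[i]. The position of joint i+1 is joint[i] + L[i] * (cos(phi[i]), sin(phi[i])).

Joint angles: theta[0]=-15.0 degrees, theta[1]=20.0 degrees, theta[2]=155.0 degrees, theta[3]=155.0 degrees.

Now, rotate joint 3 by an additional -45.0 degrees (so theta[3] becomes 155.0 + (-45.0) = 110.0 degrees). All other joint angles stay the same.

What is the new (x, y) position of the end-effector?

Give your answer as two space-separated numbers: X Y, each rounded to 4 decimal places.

joint[0] = (0.0000, 0.0000)  (base)
link 0: phi[0] = -15 = -15 deg
  cos(-15 deg) = 0.9659, sin(-15 deg) = -0.2588
  joint[1] = (0.0000, 0.0000) + 8.5 * (0.9659, -0.2588) = (0.0000 + 8.2104, 0.0000 + -2.2000) = (8.2104, -2.2000)
link 1: phi[1] = -15 + 20 = 5 deg
  cos(5 deg) = 0.9962, sin(5 deg) = 0.0872
  joint[2] = (8.2104, -2.2000) + 9.7 * (0.9962, 0.0872) = (8.2104 + 9.6631, -2.2000 + 0.8454) = (17.8735, -1.3546)
link 2: phi[2] = -15 + 20 + 155 = 160 deg
  cos(160 deg) = -0.9397, sin(160 deg) = 0.3420
  joint[3] = (17.8735, -1.3546) + 11.5 * (-0.9397, 0.3420) = (17.8735 + -10.8065, -1.3546 + 3.9332) = (7.0670, 2.5787)
link 3: phi[3] = -15 + 20 + 155 + 110 = 270 deg
  cos(270 deg) = -0.0000, sin(270 deg) = -1.0000
  joint[4] = (7.0670, 2.5787) + 1.1 * (-0.0000, -1.0000) = (7.0670 + -0.0000, 2.5787 + -1.1000) = (7.0670, 1.4787)
End effector: (7.0670, 1.4787)

Answer: 7.0670 1.4787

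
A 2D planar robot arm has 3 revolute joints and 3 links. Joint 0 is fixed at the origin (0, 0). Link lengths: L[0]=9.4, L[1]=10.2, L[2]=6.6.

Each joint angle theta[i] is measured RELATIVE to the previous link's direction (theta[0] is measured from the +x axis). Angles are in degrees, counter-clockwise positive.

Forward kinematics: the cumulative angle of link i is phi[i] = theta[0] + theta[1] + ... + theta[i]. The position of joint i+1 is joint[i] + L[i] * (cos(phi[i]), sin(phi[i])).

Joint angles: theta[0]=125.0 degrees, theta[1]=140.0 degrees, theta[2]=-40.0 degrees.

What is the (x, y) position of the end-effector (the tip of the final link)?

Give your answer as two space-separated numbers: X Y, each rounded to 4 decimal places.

Answer: -10.9475 -7.1281

Derivation:
joint[0] = (0.0000, 0.0000)  (base)
link 0: phi[0] = 125 = 125 deg
  cos(125 deg) = -0.5736, sin(125 deg) = 0.8192
  joint[1] = (0.0000, 0.0000) + 9.4 * (-0.5736, 0.8192) = (0.0000 + -5.3916, 0.0000 + 7.7000) = (-5.3916, 7.7000)
link 1: phi[1] = 125 + 140 = 265 deg
  cos(265 deg) = -0.0872, sin(265 deg) = -0.9962
  joint[2] = (-5.3916, 7.7000) + 10.2 * (-0.0872, -0.9962) = (-5.3916 + -0.8890, 7.7000 + -10.1612) = (-6.2806, -2.4612)
link 2: phi[2] = 125 + 140 + -40 = 225 deg
  cos(225 deg) = -0.7071, sin(225 deg) = -0.7071
  joint[3] = (-6.2806, -2.4612) + 6.6 * (-0.7071, -0.7071) = (-6.2806 + -4.6669, -2.4612 + -4.6669) = (-10.9475, -7.1281)
End effector: (-10.9475, -7.1281)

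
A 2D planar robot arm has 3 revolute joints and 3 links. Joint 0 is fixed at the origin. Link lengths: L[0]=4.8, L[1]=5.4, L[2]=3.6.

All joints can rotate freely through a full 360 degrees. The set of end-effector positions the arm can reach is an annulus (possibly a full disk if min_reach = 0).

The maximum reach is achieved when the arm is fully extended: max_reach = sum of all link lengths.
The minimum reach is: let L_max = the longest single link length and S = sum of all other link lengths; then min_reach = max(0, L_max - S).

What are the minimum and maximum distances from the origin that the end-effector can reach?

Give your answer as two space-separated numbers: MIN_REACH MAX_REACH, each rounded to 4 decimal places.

Link lengths: [4.8, 5.4, 3.6]
max_reach = 4.8 + 5.4 + 3.6 = 13.8
L_max = max([4.8, 5.4, 3.6]) = 5.4
S (sum of others) = 13.8 - 5.4 = 8.4
min_reach = max(0, 5.4 - 8.4) = max(0, -3) = 0

Answer: 0.0000 13.8000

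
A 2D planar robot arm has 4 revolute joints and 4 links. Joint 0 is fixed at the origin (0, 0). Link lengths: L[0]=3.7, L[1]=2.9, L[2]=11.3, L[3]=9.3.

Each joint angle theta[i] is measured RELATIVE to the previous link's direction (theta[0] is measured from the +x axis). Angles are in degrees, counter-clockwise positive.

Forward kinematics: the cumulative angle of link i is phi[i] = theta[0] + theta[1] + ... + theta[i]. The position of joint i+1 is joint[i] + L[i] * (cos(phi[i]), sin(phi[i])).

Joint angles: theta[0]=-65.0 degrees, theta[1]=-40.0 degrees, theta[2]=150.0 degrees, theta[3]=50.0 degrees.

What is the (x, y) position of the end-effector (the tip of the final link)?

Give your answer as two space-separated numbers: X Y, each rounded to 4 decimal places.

Answer: 7.9929 11.1004

Derivation:
joint[0] = (0.0000, 0.0000)  (base)
link 0: phi[0] = -65 = -65 deg
  cos(-65 deg) = 0.4226, sin(-65 deg) = -0.9063
  joint[1] = (0.0000, 0.0000) + 3.7 * (0.4226, -0.9063) = (0.0000 + 1.5637, 0.0000 + -3.3533) = (1.5637, -3.3533)
link 1: phi[1] = -65 + -40 = -105 deg
  cos(-105 deg) = -0.2588, sin(-105 deg) = -0.9659
  joint[2] = (1.5637, -3.3533) + 2.9 * (-0.2588, -0.9659) = (1.5637 + -0.7506, -3.3533 + -2.8012) = (0.8131, -6.1545)
link 2: phi[2] = -65 + -40 + 150 = 45 deg
  cos(45 deg) = 0.7071, sin(45 deg) = 0.7071
  joint[3] = (0.8131, -6.1545) + 11.3 * (0.7071, 0.7071) = (0.8131 + 7.9903, -6.1545 + 7.9903) = (8.8034, 1.8358)
link 3: phi[3] = -65 + -40 + 150 + 50 = 95 deg
  cos(95 deg) = -0.0872, sin(95 deg) = 0.9962
  joint[4] = (8.8034, 1.8358) + 9.3 * (-0.0872, 0.9962) = (8.8034 + -0.8105, 1.8358 + 9.2646) = (7.9929, 11.1004)
End effector: (7.9929, 11.1004)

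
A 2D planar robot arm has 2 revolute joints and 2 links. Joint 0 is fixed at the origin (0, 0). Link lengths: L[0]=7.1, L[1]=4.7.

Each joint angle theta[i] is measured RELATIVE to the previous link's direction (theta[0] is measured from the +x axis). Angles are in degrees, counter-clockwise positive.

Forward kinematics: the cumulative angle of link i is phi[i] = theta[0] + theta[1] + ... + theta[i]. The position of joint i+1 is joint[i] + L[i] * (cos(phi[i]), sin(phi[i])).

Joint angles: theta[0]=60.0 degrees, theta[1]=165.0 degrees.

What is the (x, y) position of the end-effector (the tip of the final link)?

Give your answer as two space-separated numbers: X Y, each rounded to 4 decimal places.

joint[0] = (0.0000, 0.0000)  (base)
link 0: phi[0] = 60 = 60 deg
  cos(60 deg) = 0.5000, sin(60 deg) = 0.8660
  joint[1] = (0.0000, 0.0000) + 7.1 * (0.5000, 0.8660) = (0.0000 + 3.5500, 0.0000 + 6.1488) = (3.5500, 6.1488)
link 1: phi[1] = 60 + 165 = 225 deg
  cos(225 deg) = -0.7071, sin(225 deg) = -0.7071
  joint[2] = (3.5500, 6.1488) + 4.7 * (-0.7071, -0.7071) = (3.5500 + -3.3234, 6.1488 + -3.3234) = (0.2266, 2.8254)
End effector: (0.2266, 2.8254)

Answer: 0.2266 2.8254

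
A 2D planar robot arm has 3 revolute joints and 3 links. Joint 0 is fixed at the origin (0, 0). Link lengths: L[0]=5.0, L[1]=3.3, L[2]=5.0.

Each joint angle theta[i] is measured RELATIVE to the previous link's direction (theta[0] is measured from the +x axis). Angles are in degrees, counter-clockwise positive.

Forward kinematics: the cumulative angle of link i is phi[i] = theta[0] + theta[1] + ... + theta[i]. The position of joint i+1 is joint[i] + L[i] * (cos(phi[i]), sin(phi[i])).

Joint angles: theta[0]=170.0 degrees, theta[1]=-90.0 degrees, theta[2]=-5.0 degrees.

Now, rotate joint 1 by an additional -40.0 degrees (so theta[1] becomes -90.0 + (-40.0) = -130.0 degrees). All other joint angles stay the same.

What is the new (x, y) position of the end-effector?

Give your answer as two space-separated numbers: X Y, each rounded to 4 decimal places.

Answer: 1.6997 5.8573

Derivation:
joint[0] = (0.0000, 0.0000)  (base)
link 0: phi[0] = 170 = 170 deg
  cos(170 deg) = -0.9848, sin(170 deg) = 0.1736
  joint[1] = (0.0000, 0.0000) + 5 * (-0.9848, 0.1736) = (0.0000 + -4.9240, 0.0000 + 0.8682) = (-4.9240, 0.8682)
link 1: phi[1] = 170 + -130 = 40 deg
  cos(40 deg) = 0.7660, sin(40 deg) = 0.6428
  joint[2] = (-4.9240, 0.8682) + 3.3 * (0.7660, 0.6428) = (-4.9240 + 2.5279, 0.8682 + 2.1212) = (-2.3961, 2.9894)
link 2: phi[2] = 170 + -130 + -5 = 35 deg
  cos(35 deg) = 0.8192, sin(35 deg) = 0.5736
  joint[3] = (-2.3961, 2.9894) + 5 * (0.8192, 0.5736) = (-2.3961 + 4.0958, 2.9894 + 2.8679) = (1.6997, 5.8573)
End effector: (1.6997, 5.8573)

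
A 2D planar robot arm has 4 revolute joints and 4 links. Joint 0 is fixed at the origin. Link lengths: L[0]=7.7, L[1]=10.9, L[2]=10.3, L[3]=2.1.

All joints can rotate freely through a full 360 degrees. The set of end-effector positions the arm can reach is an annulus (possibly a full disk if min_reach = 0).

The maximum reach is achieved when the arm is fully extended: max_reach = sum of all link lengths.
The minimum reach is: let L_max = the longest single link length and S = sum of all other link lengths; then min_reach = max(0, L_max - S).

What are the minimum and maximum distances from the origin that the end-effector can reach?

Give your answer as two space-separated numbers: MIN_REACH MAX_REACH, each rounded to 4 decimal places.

Link lengths: [7.7, 10.9, 10.3, 2.1]
max_reach = 7.7 + 10.9 + 10.3 + 2.1 = 31
L_max = max([7.7, 10.9, 10.3, 2.1]) = 10.9
S (sum of others) = 31 - 10.9 = 20.1
min_reach = max(0, 10.9 - 20.1) = max(0, -9.2) = 0

Answer: 0.0000 31.0000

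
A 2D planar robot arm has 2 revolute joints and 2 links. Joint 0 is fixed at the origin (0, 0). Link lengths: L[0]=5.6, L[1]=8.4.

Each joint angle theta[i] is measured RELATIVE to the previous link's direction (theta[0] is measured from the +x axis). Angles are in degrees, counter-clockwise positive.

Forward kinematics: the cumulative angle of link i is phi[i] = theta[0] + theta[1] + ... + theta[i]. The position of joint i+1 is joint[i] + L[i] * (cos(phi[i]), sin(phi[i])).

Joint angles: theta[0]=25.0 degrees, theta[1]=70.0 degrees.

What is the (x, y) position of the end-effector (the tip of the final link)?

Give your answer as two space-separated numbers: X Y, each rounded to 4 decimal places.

Answer: 4.3432 10.7347

Derivation:
joint[0] = (0.0000, 0.0000)  (base)
link 0: phi[0] = 25 = 25 deg
  cos(25 deg) = 0.9063, sin(25 deg) = 0.4226
  joint[1] = (0.0000, 0.0000) + 5.6 * (0.9063, 0.4226) = (0.0000 + 5.0753, 0.0000 + 2.3667) = (5.0753, 2.3667)
link 1: phi[1] = 25 + 70 = 95 deg
  cos(95 deg) = -0.0872, sin(95 deg) = 0.9962
  joint[2] = (5.0753, 2.3667) + 8.4 * (-0.0872, 0.9962) = (5.0753 + -0.7321, 2.3667 + 8.3680) = (4.3432, 10.7347)
End effector: (4.3432, 10.7347)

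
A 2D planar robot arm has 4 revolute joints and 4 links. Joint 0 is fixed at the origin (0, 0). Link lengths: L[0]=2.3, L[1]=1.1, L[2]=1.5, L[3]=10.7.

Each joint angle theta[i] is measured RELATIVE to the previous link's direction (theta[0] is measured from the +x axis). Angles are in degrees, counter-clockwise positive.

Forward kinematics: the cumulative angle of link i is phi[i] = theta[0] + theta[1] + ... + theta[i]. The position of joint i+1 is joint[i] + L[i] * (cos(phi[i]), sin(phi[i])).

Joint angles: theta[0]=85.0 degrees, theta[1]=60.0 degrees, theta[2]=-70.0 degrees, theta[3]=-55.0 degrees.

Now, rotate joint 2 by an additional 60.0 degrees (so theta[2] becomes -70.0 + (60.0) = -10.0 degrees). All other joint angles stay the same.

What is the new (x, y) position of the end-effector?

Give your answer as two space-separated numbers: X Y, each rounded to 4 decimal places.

joint[0] = (0.0000, 0.0000)  (base)
link 0: phi[0] = 85 = 85 deg
  cos(85 deg) = 0.0872, sin(85 deg) = 0.9962
  joint[1] = (0.0000, 0.0000) + 2.3 * (0.0872, 0.9962) = (0.0000 + 0.2005, 0.0000 + 2.2912) = (0.2005, 2.2912)
link 1: phi[1] = 85 + 60 = 145 deg
  cos(145 deg) = -0.8192, sin(145 deg) = 0.5736
  joint[2] = (0.2005, 2.2912) + 1.1 * (-0.8192, 0.5736) = (0.2005 + -0.9011, 2.2912 + 0.6309) = (-0.7006, 2.9222)
link 2: phi[2] = 85 + 60 + -10 = 135 deg
  cos(135 deg) = -0.7071, sin(135 deg) = 0.7071
  joint[3] = (-0.7006, 2.9222) + 1.5 * (-0.7071, 0.7071) = (-0.7006 + -1.0607, 2.9222 + 1.0607) = (-1.7613, 3.9828)
link 3: phi[3] = 85 + 60 + -10 + -55 = 80 deg
  cos(80 deg) = 0.1736, sin(80 deg) = 0.9848
  joint[4] = (-1.7613, 3.9828) + 10.7 * (0.1736, 0.9848) = (-1.7613 + 1.8580, 3.9828 + 10.5374) = (0.0968, 14.5203)
End effector: (0.0968, 14.5203)

Answer: 0.0968 14.5203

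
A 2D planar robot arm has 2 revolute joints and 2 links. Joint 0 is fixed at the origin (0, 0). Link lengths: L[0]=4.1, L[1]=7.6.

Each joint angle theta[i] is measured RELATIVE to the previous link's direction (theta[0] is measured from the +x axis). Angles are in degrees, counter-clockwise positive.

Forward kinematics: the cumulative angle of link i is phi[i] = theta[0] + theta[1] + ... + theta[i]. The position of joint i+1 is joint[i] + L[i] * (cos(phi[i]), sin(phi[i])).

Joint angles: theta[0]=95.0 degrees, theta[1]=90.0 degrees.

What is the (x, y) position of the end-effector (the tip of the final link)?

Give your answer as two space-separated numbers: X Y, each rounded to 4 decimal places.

joint[0] = (0.0000, 0.0000)  (base)
link 0: phi[0] = 95 = 95 deg
  cos(95 deg) = -0.0872, sin(95 deg) = 0.9962
  joint[1] = (0.0000, 0.0000) + 4.1 * (-0.0872, 0.9962) = (0.0000 + -0.3573, 0.0000 + 4.0844) = (-0.3573, 4.0844)
link 1: phi[1] = 95 + 90 = 185 deg
  cos(185 deg) = -0.9962, sin(185 deg) = -0.0872
  joint[2] = (-0.3573, 4.0844) + 7.6 * (-0.9962, -0.0872) = (-0.3573 + -7.5711, 4.0844 + -0.6624) = (-7.9284, 3.4220)
End effector: (-7.9284, 3.4220)

Answer: -7.9284 3.4220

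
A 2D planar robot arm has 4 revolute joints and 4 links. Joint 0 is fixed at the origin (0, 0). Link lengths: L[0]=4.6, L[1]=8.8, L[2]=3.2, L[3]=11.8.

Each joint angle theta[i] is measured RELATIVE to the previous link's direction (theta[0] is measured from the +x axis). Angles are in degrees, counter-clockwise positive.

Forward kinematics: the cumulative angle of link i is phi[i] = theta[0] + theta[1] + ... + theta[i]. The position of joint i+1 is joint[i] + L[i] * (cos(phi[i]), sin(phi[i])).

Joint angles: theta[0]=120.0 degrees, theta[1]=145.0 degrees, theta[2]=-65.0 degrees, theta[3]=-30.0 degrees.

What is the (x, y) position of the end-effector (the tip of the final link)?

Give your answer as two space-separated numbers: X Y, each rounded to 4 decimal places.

joint[0] = (0.0000, 0.0000)  (base)
link 0: phi[0] = 120 = 120 deg
  cos(120 deg) = -0.5000, sin(120 deg) = 0.8660
  joint[1] = (0.0000, 0.0000) + 4.6 * (-0.5000, 0.8660) = (0.0000 + -2.3000, 0.0000 + 3.9837) = (-2.3000, 3.9837)
link 1: phi[1] = 120 + 145 = 265 deg
  cos(265 deg) = -0.0872, sin(265 deg) = -0.9962
  joint[2] = (-2.3000, 3.9837) + 8.8 * (-0.0872, -0.9962) = (-2.3000 + -0.7670, 3.9837 + -8.7665) = (-3.0670, -4.7828)
link 2: phi[2] = 120 + 145 + -65 = 200 deg
  cos(200 deg) = -0.9397, sin(200 deg) = -0.3420
  joint[3] = (-3.0670, -4.7828) + 3.2 * (-0.9397, -0.3420) = (-3.0670 + -3.0070, -4.7828 + -1.0945) = (-6.0740, -5.8773)
link 3: phi[3] = 120 + 145 + -65 + -30 = 170 deg
  cos(170 deg) = -0.9848, sin(170 deg) = 0.1736
  joint[4] = (-6.0740, -5.8773) + 11.8 * (-0.9848, 0.1736) = (-6.0740 + -11.6207, -5.8773 + 2.0490) = (-17.6947, -3.8282)
End effector: (-17.6947, -3.8282)

Answer: -17.6947 -3.8282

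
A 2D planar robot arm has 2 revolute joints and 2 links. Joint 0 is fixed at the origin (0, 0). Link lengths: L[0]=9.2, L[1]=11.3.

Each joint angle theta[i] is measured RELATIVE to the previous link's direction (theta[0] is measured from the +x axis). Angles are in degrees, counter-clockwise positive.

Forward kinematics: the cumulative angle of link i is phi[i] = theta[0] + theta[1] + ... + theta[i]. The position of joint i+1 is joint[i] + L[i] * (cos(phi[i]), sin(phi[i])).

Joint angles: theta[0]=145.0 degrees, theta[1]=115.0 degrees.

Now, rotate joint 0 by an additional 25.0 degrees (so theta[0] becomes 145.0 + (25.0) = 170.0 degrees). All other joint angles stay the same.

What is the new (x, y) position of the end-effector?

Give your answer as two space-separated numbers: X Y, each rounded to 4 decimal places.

joint[0] = (0.0000, 0.0000)  (base)
link 0: phi[0] = 170 = 170 deg
  cos(170 deg) = -0.9848, sin(170 deg) = 0.1736
  joint[1] = (0.0000, 0.0000) + 9.2 * (-0.9848, 0.1736) = (0.0000 + -9.0602, 0.0000 + 1.5976) = (-9.0602, 1.5976)
link 1: phi[1] = 170 + 115 = 285 deg
  cos(285 deg) = 0.2588, sin(285 deg) = -0.9659
  joint[2] = (-9.0602, 1.5976) + 11.3 * (0.2588, -0.9659) = (-9.0602 + 2.9247, 1.5976 + -10.9150) = (-6.1356, -9.3174)
End effector: (-6.1356, -9.3174)

Answer: -6.1356 -9.3174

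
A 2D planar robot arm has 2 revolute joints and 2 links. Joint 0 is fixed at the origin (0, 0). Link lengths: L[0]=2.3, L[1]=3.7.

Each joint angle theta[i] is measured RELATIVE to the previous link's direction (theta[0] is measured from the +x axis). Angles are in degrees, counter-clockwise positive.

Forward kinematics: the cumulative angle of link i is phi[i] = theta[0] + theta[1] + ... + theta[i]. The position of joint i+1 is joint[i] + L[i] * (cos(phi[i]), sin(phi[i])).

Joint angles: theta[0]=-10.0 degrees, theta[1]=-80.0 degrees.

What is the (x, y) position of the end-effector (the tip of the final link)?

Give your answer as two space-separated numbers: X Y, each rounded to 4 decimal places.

joint[0] = (0.0000, 0.0000)  (base)
link 0: phi[0] = -10 = -10 deg
  cos(-10 deg) = 0.9848, sin(-10 deg) = -0.1736
  joint[1] = (0.0000, 0.0000) + 2.3 * (0.9848, -0.1736) = (0.0000 + 2.2651, 0.0000 + -0.3994) = (2.2651, -0.3994)
link 1: phi[1] = -10 + -80 = -90 deg
  cos(-90 deg) = 0.0000, sin(-90 deg) = -1.0000
  joint[2] = (2.2651, -0.3994) + 3.7 * (0.0000, -1.0000) = (2.2651 + 0.0000, -0.3994 + -3.7000) = (2.2651, -4.0994)
End effector: (2.2651, -4.0994)

Answer: 2.2651 -4.0994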